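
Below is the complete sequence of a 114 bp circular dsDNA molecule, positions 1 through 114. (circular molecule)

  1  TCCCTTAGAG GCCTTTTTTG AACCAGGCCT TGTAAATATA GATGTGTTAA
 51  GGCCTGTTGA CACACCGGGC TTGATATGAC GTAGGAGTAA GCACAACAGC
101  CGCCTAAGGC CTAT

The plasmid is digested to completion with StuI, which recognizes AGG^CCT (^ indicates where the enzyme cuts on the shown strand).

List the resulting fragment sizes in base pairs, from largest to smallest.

57, 25, 16, 16 bp

StuI sites (AGGCCT) start at positions 9, 25, 50, 107.
StuI cuts after base 3 of each site, so after positions 11, 27, 52, 109.
Circular molecule, 4 cuts → 4 fragments:
  12–27 → 16 bp
  28–52 → 25 bp
  53–109 → 57 bp
  110–114 then 1–11 → 5 + 11 = 16 bp
Sorted largest to smallest: 57, 25, 16, 16 bp.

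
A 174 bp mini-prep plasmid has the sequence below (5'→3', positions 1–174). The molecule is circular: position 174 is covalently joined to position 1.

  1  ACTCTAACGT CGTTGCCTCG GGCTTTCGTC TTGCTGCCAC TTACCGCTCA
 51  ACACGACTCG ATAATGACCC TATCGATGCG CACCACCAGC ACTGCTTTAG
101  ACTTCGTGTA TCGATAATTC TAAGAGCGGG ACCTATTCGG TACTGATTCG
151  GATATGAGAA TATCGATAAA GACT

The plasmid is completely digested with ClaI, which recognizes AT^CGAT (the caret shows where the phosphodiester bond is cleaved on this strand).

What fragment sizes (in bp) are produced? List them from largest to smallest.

84, 52, 38 bp

ClaI sites (ATCGAT) start at positions 72, 110, 162.
ClaI cuts after base 2 of each site, so after positions 73, 111, 163.
Circular molecule, 3 cuts → 3 fragments:
  74–111 → 38 bp
  112–163 → 52 bp
  164–174 then 1–73 → 11 + 73 = 84 bp
Sorted largest to smallest: 84, 52, 38 bp.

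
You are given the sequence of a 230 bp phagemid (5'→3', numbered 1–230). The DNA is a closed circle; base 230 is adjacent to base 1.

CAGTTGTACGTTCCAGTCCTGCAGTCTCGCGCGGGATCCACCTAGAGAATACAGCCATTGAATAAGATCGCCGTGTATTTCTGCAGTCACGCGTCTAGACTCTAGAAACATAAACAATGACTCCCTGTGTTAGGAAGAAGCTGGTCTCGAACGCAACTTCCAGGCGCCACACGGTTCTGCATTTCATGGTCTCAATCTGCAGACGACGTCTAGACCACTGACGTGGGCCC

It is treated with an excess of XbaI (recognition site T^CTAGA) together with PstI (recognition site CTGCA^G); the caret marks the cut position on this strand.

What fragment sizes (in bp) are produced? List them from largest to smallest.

100, 62, 44, 9, 8, 7 bp

XbaI sites (TCTAGA) start at positions 94, 101, 209.
XbaI cuts after the first base of each site, so after positions 94, 101, 209.
PstI sites (CTGCAG) start at positions 19, 81, 197.
PstI cuts after base 5 of each site (before the last base), so after positions 23, 85, 201.
Combined cut positions: 23, 85, 94, 101, 201, 209.
Circular molecule, 6 cuts → 6 fragments:
  24–85 → 62 bp
  86–94 → 9 bp
  95–101 → 7 bp
  102–201 → 100 bp
  202–209 → 8 bp
  210–230 then 1–23 → 21 + 23 = 44 bp
Sorted largest to smallest: 100, 62, 44, 9, 8, 7 bp.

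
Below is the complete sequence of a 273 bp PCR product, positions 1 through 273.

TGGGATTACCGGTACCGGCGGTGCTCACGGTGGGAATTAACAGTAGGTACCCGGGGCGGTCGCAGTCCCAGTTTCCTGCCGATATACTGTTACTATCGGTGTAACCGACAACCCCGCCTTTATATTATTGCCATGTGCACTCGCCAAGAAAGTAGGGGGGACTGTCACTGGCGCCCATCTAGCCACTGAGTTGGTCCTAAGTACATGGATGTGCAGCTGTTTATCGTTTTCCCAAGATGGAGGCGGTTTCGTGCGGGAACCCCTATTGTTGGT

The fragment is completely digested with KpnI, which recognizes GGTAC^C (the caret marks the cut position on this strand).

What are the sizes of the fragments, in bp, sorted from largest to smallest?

KpnI sites (GGTACC) start at positions 11, 46.
KpnI cuts after base 5 of each site (before the last base), so after positions 15, 50.
Linear molecule, 2 cuts → 3 fragments:
  1–15 → 15 bp
  16–50 → 35 bp
  51–273 → 223 bp
Sorted largest to smallest: 223, 35, 15 bp.

223, 35, 15 bp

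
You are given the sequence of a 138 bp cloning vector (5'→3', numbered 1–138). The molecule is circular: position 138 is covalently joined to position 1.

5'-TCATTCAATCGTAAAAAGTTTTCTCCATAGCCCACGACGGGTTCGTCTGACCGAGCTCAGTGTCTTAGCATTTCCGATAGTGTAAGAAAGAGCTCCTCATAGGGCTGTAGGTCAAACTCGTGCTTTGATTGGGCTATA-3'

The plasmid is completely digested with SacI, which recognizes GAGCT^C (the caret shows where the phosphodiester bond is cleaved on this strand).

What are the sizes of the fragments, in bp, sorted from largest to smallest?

SacI sites (GAGCTC) start at positions 53, 90.
SacI cuts after base 5 of each site (before the last base), so after positions 57, 94.
Circular molecule, 2 cuts → 2 fragments:
  58–94 → 37 bp
  95–138 then 1–57 → 44 + 57 = 101 bp
Sorted largest to smallest: 101, 37 bp.

101, 37 bp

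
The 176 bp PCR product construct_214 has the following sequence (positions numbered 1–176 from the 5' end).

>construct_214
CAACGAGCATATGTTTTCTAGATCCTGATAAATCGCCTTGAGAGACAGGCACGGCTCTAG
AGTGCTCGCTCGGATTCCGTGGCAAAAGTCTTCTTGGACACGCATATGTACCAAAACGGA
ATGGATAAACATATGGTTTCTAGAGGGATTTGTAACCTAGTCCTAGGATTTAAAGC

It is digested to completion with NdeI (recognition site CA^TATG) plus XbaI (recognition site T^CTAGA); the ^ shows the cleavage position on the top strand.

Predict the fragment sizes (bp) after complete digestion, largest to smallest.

NdeI sites (CATATG) start at positions 8, 103, 130.
NdeI cuts after base 2 of each site, so after positions 9, 104, 131.
XbaI sites (TCTAGA) start at positions 17, 56, 139.
XbaI cuts after the first base of each site, so after positions 17, 56, 139.
Combined cut positions: 9, 17, 56, 104, 131, 139.
Linear molecule, 6 cuts → 7 fragments:
  1–9 → 9 bp
  10–17 → 8 bp
  18–56 → 39 bp
  57–104 → 48 bp
  105–131 → 27 bp
  132–139 → 8 bp
  140–176 → 37 bp
Sorted largest to smallest: 48, 39, 37, 27, 9, 8, 8 bp.

48, 39, 37, 27, 9, 8, 8 bp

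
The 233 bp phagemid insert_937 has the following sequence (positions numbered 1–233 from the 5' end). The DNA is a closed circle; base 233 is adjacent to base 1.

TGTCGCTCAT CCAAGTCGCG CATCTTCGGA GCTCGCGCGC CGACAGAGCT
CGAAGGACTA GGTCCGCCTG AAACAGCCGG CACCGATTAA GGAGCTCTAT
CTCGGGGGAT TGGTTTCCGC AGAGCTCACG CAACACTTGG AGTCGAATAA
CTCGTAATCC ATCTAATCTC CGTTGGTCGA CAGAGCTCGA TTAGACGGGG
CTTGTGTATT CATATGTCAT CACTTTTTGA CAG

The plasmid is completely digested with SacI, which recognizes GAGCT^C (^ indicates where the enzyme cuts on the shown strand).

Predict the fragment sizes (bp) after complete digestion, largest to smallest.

79, 61, 46, 30, 17 bp

SacI sites (GAGCTC) start at positions 29, 46, 92, 122, 183.
SacI cuts after base 5 of each site (before the last base), so after positions 33, 50, 96, 126, 187.
Circular molecule, 5 cuts → 5 fragments:
  34–50 → 17 bp
  51–96 → 46 bp
  97–126 → 30 bp
  127–187 → 61 bp
  188–233 then 1–33 → 46 + 33 = 79 bp
Sorted largest to smallest: 79, 61, 46, 30, 17 bp.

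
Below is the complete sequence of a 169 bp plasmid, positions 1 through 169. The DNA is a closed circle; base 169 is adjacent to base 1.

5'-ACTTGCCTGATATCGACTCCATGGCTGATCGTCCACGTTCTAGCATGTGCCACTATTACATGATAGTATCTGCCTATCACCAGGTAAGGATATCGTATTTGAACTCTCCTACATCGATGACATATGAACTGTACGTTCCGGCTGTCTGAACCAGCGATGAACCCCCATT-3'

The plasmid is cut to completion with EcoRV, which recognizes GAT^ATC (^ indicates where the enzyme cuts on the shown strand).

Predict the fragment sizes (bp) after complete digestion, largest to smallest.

EcoRV sites (GATATC) start at positions 9, 89.
EcoRV cuts after base 3 of each site, so after positions 11, 91.
Circular molecule, 2 cuts → 2 fragments:
  12–91 → 80 bp
  92–169 then 1–11 → 78 + 11 = 89 bp
Sorted largest to smallest: 89, 80 bp.

89, 80 bp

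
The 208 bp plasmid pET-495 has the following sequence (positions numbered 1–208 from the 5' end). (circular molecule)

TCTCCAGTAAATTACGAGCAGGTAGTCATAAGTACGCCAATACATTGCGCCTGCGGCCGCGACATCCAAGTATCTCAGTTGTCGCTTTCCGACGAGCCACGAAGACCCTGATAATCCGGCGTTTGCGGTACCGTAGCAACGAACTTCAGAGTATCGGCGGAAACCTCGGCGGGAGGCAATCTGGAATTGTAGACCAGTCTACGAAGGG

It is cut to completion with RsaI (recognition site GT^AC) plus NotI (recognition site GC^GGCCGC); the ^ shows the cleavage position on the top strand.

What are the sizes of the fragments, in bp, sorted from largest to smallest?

RsaI sites (GTAC) start at positions 32, 128.
RsaI cuts after base 2 of each site, so after positions 33, 129.
The NotI site (GCGGCCGC) starts at position 53.
NotI cuts after base 2 of each site, so after position 54.
Combined cut positions: 33, 54, 129.
Circular molecule, 3 cuts → 3 fragments:
  34–54 → 21 bp
  55–129 → 75 bp
  130–208 then 1–33 → 79 + 33 = 112 bp
Sorted largest to smallest: 112, 75, 21 bp.

112, 75, 21 bp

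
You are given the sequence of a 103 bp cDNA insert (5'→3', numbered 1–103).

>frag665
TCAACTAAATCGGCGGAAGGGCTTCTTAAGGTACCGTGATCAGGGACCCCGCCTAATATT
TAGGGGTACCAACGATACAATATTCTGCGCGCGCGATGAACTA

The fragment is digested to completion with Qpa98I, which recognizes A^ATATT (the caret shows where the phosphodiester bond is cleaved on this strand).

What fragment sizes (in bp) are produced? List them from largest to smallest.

Qpa98I sites (AATATT) start at positions 55, 79.
Qpa98I cuts after the first base of each site, so after positions 55, 79.
Linear molecule, 2 cuts → 3 fragments:
  1–55 → 55 bp
  56–79 → 24 bp
  80–103 → 24 bp
Sorted largest to smallest: 55, 24, 24 bp.

55, 24, 24 bp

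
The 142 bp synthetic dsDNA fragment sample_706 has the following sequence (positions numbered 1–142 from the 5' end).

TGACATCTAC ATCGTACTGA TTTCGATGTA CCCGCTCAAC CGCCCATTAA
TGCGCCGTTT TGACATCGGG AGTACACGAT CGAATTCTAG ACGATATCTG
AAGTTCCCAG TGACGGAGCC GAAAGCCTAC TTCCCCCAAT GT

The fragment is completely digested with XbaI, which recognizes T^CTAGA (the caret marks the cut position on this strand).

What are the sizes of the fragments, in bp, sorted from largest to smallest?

86, 56 bp

The XbaI site (TCTAGA) starts at position 86.
XbaI cuts after the first base of each site, so after position 86.
Linear molecule, 1 cut → 2 fragments:
  1–86 → 86 bp
  87–142 → 56 bp
Sorted largest to smallest: 86, 56 bp.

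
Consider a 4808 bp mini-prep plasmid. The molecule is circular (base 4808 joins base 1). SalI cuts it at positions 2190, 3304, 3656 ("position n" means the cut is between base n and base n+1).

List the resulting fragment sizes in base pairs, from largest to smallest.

Circular molecule, 3 cuts → 3 fragments:
  3304 − 2190 = 1114 bp
  3656 − 3304 = 352 bp
  wrap: 4808 − 3656 + 2190 = 3342 bp
Sorted largest to smallest: 3342, 1114, 352 bp.

3342, 1114, 352 bp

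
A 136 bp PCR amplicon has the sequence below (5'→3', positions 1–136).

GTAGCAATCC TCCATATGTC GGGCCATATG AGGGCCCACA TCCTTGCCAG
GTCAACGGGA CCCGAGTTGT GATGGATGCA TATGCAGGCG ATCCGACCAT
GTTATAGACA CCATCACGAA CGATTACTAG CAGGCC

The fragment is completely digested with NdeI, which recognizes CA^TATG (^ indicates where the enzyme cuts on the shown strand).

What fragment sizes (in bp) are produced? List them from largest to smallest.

NdeI sites (CATATG) start at positions 13, 25, 79.
NdeI cuts after base 2 of each site, so after positions 14, 26, 80.
Linear molecule, 3 cuts → 4 fragments:
  1–14 → 14 bp
  15–26 → 12 bp
  27–80 → 54 bp
  81–136 → 56 bp
Sorted largest to smallest: 56, 54, 14, 12 bp.

56, 54, 14, 12 bp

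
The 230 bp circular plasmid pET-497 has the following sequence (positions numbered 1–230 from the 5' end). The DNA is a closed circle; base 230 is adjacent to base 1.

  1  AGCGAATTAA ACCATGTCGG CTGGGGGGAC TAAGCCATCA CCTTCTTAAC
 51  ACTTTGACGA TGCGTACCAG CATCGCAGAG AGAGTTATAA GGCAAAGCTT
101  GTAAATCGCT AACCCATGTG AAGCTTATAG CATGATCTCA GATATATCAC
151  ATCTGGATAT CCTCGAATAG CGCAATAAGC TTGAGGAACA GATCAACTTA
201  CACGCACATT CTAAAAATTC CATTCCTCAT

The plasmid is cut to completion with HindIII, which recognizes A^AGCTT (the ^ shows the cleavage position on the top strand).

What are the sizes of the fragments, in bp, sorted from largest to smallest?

HindIII sites (AAGCTT) start at positions 95, 121, 177.
HindIII cuts after the first base of each site, so after positions 95, 121, 177.
Circular molecule, 3 cuts → 3 fragments:
  96–121 → 26 bp
  122–177 → 56 bp
  178–230 then 1–95 → 53 + 95 = 148 bp
Sorted largest to smallest: 148, 56, 26 bp.

148, 56, 26 bp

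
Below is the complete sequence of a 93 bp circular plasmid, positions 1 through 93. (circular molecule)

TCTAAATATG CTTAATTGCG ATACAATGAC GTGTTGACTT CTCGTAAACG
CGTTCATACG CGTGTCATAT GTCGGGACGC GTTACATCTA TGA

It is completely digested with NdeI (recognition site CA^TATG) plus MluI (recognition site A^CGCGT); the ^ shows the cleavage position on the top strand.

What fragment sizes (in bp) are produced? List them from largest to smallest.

64, 10, 10, 9 bp

The NdeI site (CATATG) starts at position 66.
NdeI cuts after base 2 of each site, so after position 67.
MluI sites (ACGCGT) start at positions 48, 58, 77.
MluI cuts after the first base of each site, so after positions 48, 58, 77.
Combined cut positions: 48, 58, 67, 77.
Circular molecule, 4 cuts → 4 fragments:
  49–58 → 10 bp
  59–67 → 9 bp
  68–77 → 10 bp
  78–93 then 1–48 → 16 + 48 = 64 bp
Sorted largest to smallest: 64, 10, 10, 9 bp.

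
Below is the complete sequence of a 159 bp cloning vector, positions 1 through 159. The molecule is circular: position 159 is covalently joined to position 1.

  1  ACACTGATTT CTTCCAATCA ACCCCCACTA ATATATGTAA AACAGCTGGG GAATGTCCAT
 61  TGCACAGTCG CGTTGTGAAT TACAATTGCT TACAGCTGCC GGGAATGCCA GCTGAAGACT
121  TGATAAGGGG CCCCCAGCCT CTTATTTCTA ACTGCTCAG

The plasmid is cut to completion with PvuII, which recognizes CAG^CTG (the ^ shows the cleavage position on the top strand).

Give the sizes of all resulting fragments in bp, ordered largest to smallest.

PvuII sites (CAGCTG) start at positions 43, 93, 109.
PvuII cuts after base 3 of each site, so after positions 45, 95, 111.
Circular molecule, 3 cuts → 3 fragments:
  46–95 → 50 bp
  96–111 → 16 bp
  112–159 then 1–45 → 48 + 45 = 93 bp
Sorted largest to smallest: 93, 50, 16 bp.

93, 50, 16 bp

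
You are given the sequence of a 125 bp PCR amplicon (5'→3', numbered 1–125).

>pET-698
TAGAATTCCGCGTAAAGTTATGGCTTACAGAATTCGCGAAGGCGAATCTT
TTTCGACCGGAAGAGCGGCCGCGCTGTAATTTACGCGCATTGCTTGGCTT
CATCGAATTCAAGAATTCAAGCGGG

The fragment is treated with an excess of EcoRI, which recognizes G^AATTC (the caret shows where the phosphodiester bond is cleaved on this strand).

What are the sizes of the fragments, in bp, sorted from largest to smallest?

EcoRI sites (GAATTC) start at positions 3, 30, 105, 113.
EcoRI cuts after the first base of each site, so after positions 3, 30, 105, 113.
Linear molecule, 4 cuts → 5 fragments:
  1–3 → 3 bp
  4–30 → 27 bp
  31–105 → 75 bp
  106–113 → 8 bp
  114–125 → 12 bp
Sorted largest to smallest: 75, 27, 12, 8, 3 bp.

75, 27, 12, 8, 3 bp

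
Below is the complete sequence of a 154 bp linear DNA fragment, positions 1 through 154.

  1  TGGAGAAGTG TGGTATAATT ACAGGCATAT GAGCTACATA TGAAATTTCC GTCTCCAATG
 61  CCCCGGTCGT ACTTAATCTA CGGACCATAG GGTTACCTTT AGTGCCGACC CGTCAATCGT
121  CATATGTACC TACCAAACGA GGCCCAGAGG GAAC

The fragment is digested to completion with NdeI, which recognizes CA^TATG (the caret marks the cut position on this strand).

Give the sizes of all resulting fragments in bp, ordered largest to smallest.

84, 32, 27, 11 bp

NdeI sites (CATATG) start at positions 26, 37, 121.
NdeI cuts after base 2 of each site, so after positions 27, 38, 122.
Linear molecule, 3 cuts → 4 fragments:
  1–27 → 27 bp
  28–38 → 11 bp
  39–122 → 84 bp
  123–154 → 32 bp
Sorted largest to smallest: 84, 32, 27, 11 bp.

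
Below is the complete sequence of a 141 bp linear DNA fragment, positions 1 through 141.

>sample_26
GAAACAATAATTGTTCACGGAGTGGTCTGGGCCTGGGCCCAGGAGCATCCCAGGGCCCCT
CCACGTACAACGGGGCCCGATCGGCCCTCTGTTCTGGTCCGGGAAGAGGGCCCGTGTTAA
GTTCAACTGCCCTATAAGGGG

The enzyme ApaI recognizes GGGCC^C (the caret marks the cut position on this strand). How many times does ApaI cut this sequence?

GGGCCC occurs starting at positions 35, 53, 73, 108.
ApaI cuts at 4 sites.

4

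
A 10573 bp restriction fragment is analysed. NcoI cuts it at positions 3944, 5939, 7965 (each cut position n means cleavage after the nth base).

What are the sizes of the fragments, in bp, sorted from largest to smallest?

Linear molecule, 3 cuts → 4 fragments:
  3944 − 0 = 3944 bp
  5939 − 3944 = 1995 bp
  7965 − 5939 = 2026 bp
  10573 − 7965 = 2608 bp
Sorted largest to smallest: 3944, 2608, 2026, 1995 bp.

3944, 2608, 2026, 1995 bp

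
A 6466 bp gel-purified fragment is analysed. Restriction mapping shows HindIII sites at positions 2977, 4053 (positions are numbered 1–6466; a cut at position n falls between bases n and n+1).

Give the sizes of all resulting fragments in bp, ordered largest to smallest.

Linear molecule, 2 cuts → 3 fragments:
  2977 − 0 = 2977 bp
  4053 − 2977 = 1076 bp
  6466 − 4053 = 2413 bp
Sorted largest to smallest: 2977, 2413, 1076 bp.

2977, 2413, 1076 bp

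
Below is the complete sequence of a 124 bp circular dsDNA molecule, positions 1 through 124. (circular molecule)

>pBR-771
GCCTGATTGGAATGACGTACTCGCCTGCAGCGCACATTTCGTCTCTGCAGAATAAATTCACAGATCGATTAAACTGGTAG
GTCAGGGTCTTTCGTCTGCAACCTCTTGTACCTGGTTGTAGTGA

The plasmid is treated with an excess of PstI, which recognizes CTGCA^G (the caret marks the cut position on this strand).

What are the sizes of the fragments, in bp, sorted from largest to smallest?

PstI sites (CTGCAG) start at positions 25, 45.
PstI cuts after base 5 of each site (before the last base), so after positions 29, 49.
Circular molecule, 2 cuts → 2 fragments:
  30–49 → 20 bp
  50–124 then 1–29 → 75 + 29 = 104 bp
Sorted largest to smallest: 104, 20 bp.

104, 20 bp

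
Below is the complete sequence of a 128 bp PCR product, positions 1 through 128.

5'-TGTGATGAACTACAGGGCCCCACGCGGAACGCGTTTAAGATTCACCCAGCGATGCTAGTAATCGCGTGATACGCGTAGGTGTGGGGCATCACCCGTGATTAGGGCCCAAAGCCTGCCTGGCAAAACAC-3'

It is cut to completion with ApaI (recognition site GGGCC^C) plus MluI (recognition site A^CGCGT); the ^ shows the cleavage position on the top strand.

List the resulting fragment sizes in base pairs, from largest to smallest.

ApaI sites (GGGCCC) start at positions 15, 102.
ApaI cuts after base 5 of each site (before the last base), so after positions 19, 106.
MluI sites (ACGCGT) start at positions 29, 71.
MluI cuts after the first base of each site, so after positions 29, 71.
Combined cut positions: 19, 29, 71, 106.
Linear molecule, 4 cuts → 5 fragments:
  1–19 → 19 bp
  20–29 → 10 bp
  30–71 → 42 bp
  72–106 → 35 bp
  107–128 → 22 bp
Sorted largest to smallest: 42, 35, 22, 19, 10 bp.

42, 35, 22, 19, 10 bp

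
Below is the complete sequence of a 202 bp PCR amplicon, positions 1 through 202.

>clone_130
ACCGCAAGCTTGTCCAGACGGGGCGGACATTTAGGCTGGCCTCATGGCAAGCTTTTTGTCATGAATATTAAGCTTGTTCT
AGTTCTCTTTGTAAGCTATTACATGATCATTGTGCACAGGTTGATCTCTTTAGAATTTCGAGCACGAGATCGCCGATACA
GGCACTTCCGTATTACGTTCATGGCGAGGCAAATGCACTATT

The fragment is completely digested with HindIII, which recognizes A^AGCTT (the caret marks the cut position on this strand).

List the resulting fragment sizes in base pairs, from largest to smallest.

HindIII sites (AAGCTT) start at positions 6, 49, 70.
HindIII cuts after the first base of each site, so after positions 6, 49, 70.
Linear molecule, 3 cuts → 4 fragments:
  1–6 → 6 bp
  7–49 → 43 bp
  50–70 → 21 bp
  71–202 → 132 bp
Sorted largest to smallest: 132, 43, 21, 6 bp.

132, 43, 21, 6 bp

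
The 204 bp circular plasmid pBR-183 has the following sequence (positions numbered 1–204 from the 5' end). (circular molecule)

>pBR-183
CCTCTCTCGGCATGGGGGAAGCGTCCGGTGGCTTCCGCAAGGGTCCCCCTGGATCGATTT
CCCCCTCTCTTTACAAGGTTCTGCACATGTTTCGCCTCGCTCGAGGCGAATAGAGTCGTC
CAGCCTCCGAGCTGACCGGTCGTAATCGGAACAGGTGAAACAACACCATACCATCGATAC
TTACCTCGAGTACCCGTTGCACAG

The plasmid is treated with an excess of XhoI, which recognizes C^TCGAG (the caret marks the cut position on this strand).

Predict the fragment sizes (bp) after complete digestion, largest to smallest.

119, 85 bp

XhoI sites (CTCGAG) start at positions 100, 185.
XhoI cuts after the first base of each site, so after positions 100, 185.
Circular molecule, 2 cuts → 2 fragments:
  101–185 → 85 bp
  186–204 then 1–100 → 19 + 100 = 119 bp
Sorted largest to smallest: 119, 85 bp.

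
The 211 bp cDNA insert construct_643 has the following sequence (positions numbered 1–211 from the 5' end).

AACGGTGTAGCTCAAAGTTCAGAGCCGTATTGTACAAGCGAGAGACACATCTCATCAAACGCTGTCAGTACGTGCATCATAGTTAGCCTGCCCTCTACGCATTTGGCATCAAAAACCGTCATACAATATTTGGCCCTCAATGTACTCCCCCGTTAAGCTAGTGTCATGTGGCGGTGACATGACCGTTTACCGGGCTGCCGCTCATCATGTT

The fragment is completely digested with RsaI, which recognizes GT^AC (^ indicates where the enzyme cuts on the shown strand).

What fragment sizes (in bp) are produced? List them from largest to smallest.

74, 68, 36, 33 bp

RsaI sites (GTAC) start at positions 32, 68, 142.
RsaI cuts after base 2 of each site, so after positions 33, 69, 143.
Linear molecule, 3 cuts → 4 fragments:
  1–33 → 33 bp
  34–69 → 36 bp
  70–143 → 74 bp
  144–211 → 68 bp
Sorted largest to smallest: 74, 68, 36, 33 bp.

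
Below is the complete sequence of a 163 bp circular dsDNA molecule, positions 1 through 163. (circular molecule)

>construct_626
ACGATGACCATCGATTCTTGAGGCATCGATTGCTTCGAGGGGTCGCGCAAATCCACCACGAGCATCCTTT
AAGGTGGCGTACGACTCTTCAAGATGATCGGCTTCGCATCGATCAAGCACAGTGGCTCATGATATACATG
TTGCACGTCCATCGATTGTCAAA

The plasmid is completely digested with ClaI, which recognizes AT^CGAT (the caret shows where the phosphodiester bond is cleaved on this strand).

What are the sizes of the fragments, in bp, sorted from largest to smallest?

83, 43, 22, 15 bp

ClaI sites (ATCGAT) start at positions 10, 25, 108, 151.
ClaI cuts after base 2 of each site, so after positions 11, 26, 109, 152.
Circular molecule, 4 cuts → 4 fragments:
  12–26 → 15 bp
  27–109 → 83 bp
  110–152 → 43 bp
  153–163 then 1–11 → 11 + 11 = 22 bp
Sorted largest to smallest: 83, 43, 22, 15 bp.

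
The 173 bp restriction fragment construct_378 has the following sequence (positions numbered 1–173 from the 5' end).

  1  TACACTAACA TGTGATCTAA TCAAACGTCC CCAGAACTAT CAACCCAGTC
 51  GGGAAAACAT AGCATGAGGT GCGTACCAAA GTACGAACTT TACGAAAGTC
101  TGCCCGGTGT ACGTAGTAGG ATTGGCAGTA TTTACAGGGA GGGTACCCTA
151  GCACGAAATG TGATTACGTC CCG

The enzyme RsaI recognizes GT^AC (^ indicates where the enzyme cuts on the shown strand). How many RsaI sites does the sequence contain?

4

GTAC occurs starting at positions 73, 81, 109, 143.
RsaI cuts at 4 sites.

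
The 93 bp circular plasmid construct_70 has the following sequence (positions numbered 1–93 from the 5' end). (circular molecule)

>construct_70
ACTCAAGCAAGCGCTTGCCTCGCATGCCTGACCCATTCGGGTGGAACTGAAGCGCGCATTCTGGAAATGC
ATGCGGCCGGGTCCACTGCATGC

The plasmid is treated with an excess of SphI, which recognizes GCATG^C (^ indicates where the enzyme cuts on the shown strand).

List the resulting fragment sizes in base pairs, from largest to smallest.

SphI sites (GCATGC) start at positions 22, 69, 88.
SphI cuts after base 5 of each site (before the last base), so after positions 26, 73, 92.
Circular molecule, 3 cuts → 3 fragments:
  27–73 → 47 bp
  74–92 → 19 bp
  93–93 then 1–26 → 1 + 26 = 27 bp
Sorted largest to smallest: 47, 27, 19 bp.

47, 27, 19 bp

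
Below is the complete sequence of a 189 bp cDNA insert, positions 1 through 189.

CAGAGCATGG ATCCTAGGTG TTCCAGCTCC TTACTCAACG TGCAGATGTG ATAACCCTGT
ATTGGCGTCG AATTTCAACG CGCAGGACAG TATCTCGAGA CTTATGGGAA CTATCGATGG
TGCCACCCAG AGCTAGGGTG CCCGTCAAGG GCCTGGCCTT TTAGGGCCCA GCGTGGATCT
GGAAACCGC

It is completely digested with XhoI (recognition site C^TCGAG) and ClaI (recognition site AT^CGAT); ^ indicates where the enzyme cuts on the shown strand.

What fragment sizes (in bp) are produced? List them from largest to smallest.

94, 75, 20 bp

The XhoI site (CTCGAG) starts at position 94.
XhoI cuts after the first base of each site, so after position 94.
The ClaI site (ATCGAT) starts at position 113.
ClaI cuts after base 2 of each site, so after position 114.
Combined cut positions: 94, 114.
Linear molecule, 2 cuts → 3 fragments:
  1–94 → 94 bp
  95–114 → 20 bp
  115–189 → 75 bp
Sorted largest to smallest: 94, 75, 20 bp.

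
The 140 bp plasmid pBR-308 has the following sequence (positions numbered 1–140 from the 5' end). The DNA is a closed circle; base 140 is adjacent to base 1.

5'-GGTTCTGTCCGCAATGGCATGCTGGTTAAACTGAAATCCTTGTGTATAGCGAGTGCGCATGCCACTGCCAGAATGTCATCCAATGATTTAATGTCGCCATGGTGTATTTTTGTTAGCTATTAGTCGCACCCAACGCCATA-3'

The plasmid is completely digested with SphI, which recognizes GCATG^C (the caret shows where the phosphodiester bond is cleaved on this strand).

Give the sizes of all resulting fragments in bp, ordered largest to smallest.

SphI sites (GCATGC) start at positions 17, 57.
SphI cuts after base 5 of each site (before the last base), so after positions 21, 61.
Circular molecule, 2 cuts → 2 fragments:
  22–61 → 40 bp
  62–140 then 1–21 → 79 + 21 = 100 bp
Sorted largest to smallest: 100, 40 bp.

100, 40 bp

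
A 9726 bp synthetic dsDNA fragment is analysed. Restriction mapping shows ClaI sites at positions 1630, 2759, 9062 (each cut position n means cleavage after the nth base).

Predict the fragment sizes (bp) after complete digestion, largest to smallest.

Linear molecule, 3 cuts → 4 fragments:
  1630 − 0 = 1630 bp
  2759 − 1630 = 1129 bp
  9062 − 2759 = 6303 bp
  9726 − 9062 = 664 bp
Sorted largest to smallest: 6303, 1630, 1129, 664 bp.

6303, 1630, 1129, 664 bp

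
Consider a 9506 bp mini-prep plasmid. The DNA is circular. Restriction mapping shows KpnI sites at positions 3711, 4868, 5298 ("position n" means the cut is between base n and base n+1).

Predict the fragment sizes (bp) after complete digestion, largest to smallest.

7919, 1157, 430 bp

Circular molecule, 3 cuts → 3 fragments:
  4868 − 3711 = 1157 bp
  5298 − 4868 = 430 bp
  wrap: 9506 − 5298 + 3711 = 7919 bp
Sorted largest to smallest: 7919, 1157, 430 bp.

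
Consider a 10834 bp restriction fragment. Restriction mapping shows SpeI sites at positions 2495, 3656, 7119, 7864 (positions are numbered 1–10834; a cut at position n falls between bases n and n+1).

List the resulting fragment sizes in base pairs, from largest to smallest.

Linear molecule, 4 cuts → 5 fragments:
  2495 − 0 = 2495 bp
  3656 − 2495 = 1161 bp
  7119 − 3656 = 3463 bp
  7864 − 7119 = 745 bp
  10834 − 7864 = 2970 bp
Sorted largest to smallest: 3463, 2970, 2495, 1161, 745 bp.

3463, 2970, 2495, 1161, 745 bp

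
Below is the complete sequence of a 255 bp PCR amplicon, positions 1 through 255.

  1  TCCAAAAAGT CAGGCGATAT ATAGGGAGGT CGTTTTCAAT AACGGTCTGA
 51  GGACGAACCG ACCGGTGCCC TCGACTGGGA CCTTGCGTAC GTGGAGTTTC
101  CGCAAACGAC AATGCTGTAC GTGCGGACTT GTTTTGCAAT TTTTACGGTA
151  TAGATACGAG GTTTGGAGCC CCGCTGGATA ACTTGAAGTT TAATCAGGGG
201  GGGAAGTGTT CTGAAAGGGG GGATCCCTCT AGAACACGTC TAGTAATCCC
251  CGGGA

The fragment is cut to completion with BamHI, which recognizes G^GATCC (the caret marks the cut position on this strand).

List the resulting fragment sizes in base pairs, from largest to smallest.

221, 34 bp

The BamHI site (GGATCC) starts at position 221.
BamHI cuts after the first base of each site, so after position 221.
Linear molecule, 1 cut → 2 fragments:
  1–221 → 221 bp
  222–255 → 34 bp
Sorted largest to smallest: 221, 34 bp.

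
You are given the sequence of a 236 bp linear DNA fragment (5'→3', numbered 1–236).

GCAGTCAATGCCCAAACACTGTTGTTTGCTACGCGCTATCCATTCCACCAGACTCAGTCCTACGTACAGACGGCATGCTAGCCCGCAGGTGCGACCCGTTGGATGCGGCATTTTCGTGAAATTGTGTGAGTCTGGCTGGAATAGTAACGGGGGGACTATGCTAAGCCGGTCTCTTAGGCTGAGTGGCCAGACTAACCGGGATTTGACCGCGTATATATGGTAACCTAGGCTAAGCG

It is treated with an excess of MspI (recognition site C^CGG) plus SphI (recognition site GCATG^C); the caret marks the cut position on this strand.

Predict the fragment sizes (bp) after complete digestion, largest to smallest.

89, 77, 40, 30 bp

MspI sites (CCGG) start at positions 166, 196.
MspI cuts after the first base of each site, so after positions 166, 196.
The SphI site (GCATGC) starts at position 73.
SphI cuts after base 5 of each site (before the last base), so after position 77.
Combined cut positions: 77, 166, 196.
Linear molecule, 3 cuts → 4 fragments:
  1–77 → 77 bp
  78–166 → 89 bp
  167–196 → 30 bp
  197–236 → 40 bp
Sorted largest to smallest: 89, 77, 40, 30 bp.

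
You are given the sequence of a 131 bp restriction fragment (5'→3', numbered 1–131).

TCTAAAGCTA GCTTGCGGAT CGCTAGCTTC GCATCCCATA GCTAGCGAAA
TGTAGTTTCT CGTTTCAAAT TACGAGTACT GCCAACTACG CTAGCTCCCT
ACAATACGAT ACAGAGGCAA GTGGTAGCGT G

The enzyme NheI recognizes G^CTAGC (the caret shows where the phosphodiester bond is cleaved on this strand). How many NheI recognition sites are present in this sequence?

4

GCTAGC occurs starting at positions 7, 22, 41, 90.
NheI cuts at 4 sites.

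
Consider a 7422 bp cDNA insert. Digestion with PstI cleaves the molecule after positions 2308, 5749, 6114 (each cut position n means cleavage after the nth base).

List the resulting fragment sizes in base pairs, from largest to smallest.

Linear molecule, 3 cuts → 4 fragments:
  2308 − 0 = 2308 bp
  5749 − 2308 = 3441 bp
  6114 − 5749 = 365 bp
  7422 − 6114 = 1308 bp
Sorted largest to smallest: 3441, 2308, 1308, 365 bp.

3441, 2308, 1308, 365 bp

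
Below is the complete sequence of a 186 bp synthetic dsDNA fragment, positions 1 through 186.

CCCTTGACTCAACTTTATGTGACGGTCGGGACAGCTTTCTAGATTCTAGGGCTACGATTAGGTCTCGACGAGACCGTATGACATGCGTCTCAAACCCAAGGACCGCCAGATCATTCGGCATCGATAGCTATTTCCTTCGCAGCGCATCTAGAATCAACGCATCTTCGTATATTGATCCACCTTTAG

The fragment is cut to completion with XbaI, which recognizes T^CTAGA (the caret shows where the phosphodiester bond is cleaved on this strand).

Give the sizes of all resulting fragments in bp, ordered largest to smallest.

109, 39, 38 bp

XbaI sites (TCTAGA) start at positions 38, 147.
XbaI cuts after the first base of each site, so after positions 38, 147.
Linear molecule, 2 cuts → 3 fragments:
  1–38 → 38 bp
  39–147 → 109 bp
  148–186 → 39 bp
Sorted largest to smallest: 109, 39, 38 bp.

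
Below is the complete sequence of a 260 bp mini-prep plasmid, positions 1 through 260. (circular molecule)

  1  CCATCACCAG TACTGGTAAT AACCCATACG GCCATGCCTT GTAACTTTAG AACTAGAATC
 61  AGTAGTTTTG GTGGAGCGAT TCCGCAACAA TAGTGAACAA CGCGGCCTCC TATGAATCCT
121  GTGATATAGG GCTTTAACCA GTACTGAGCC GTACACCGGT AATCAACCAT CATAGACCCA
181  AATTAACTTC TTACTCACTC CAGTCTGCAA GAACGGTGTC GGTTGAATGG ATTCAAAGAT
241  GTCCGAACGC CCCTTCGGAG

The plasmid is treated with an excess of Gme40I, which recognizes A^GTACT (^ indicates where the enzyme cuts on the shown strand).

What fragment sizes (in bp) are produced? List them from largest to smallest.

Gme40I sites (AGTACT) start at positions 9, 140.
Gme40I cuts after the first base of each site, so after positions 9, 140.
Circular molecule, 2 cuts → 2 fragments:
  10–140 → 131 bp
  141–260 then 1–9 → 120 + 9 = 129 bp
Sorted largest to smallest: 131, 129 bp.

131, 129 bp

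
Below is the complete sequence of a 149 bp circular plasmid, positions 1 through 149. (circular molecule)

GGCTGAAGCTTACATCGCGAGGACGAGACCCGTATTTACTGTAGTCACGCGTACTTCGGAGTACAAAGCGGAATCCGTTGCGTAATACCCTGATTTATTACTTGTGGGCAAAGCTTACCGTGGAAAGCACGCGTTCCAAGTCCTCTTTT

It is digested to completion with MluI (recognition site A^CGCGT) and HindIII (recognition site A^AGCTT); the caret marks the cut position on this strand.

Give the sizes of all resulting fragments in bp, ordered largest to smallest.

MluI sites (ACGCGT) start at positions 47, 129.
MluI cuts after the first base of each site, so after positions 47, 129.
HindIII sites (AAGCTT) start at positions 6, 111.
HindIII cuts after the first base of each site, so after positions 6, 111.
Combined cut positions: 6, 47, 111, 129.
Circular molecule, 4 cuts → 4 fragments:
  7–47 → 41 bp
  48–111 → 64 bp
  112–129 → 18 bp
  130–149 then 1–6 → 20 + 6 = 26 bp
Sorted largest to smallest: 64, 41, 26, 18 bp.

64, 41, 26, 18 bp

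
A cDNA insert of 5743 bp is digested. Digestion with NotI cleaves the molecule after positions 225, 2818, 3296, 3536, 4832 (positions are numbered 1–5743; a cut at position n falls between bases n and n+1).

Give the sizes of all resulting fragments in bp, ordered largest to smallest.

Linear molecule, 5 cuts → 6 fragments:
  225 − 0 = 225 bp
  2818 − 225 = 2593 bp
  3296 − 2818 = 478 bp
  3536 − 3296 = 240 bp
  4832 − 3536 = 1296 bp
  5743 − 4832 = 911 bp
Sorted largest to smallest: 2593, 1296, 911, 478, 240, 225 bp.

2593, 1296, 911, 478, 240, 225 bp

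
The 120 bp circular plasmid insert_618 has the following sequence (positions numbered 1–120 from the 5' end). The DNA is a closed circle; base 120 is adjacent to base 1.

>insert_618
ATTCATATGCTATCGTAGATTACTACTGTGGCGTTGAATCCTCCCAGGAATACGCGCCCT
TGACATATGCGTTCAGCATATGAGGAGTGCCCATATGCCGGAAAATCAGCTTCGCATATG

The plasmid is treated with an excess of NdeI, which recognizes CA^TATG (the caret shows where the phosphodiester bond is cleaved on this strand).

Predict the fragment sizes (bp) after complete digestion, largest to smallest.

NdeI sites (CATATG) start at positions 4, 64, 77, 92, 115.
NdeI cuts after base 2 of each site, so after positions 5, 65, 78, 93, 116.
Circular molecule, 5 cuts → 5 fragments:
  6–65 → 60 bp
  66–78 → 13 bp
  79–93 → 15 bp
  94–116 → 23 bp
  117–120 then 1–5 → 4 + 5 = 9 bp
Sorted largest to smallest: 60, 23, 15, 13, 9 bp.

60, 23, 15, 13, 9 bp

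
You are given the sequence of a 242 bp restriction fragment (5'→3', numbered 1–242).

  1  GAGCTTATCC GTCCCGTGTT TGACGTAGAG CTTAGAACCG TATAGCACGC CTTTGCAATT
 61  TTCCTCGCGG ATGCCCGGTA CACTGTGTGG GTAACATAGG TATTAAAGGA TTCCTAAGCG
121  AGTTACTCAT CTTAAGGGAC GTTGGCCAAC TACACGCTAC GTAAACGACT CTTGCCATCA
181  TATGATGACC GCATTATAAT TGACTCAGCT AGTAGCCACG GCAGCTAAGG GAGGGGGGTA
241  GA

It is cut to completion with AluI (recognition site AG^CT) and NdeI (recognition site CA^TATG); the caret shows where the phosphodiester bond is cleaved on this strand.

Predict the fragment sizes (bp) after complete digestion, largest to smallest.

150, 28, 27, 18, 16, 3 bp

AluI sites (AGCT) start at positions 2, 29, 207, 223.
AluI cuts after base 2 of each site, so after positions 3, 30, 208, 224.
The NdeI site (CATATG) starts at position 179.
NdeI cuts after base 2 of each site, so after position 180.
Combined cut positions: 3, 30, 180, 208, 224.
Linear molecule, 5 cuts → 6 fragments:
  1–3 → 3 bp
  4–30 → 27 bp
  31–180 → 150 bp
  181–208 → 28 bp
  209–224 → 16 bp
  225–242 → 18 bp
Sorted largest to smallest: 150, 28, 27, 18, 16, 3 bp.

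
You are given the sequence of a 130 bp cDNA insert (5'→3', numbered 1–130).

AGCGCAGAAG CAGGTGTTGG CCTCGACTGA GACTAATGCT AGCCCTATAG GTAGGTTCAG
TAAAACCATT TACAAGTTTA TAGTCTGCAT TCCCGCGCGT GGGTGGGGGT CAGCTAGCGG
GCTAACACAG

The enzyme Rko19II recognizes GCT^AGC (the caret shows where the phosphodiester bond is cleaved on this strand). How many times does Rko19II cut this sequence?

2

GCTAGC occurs starting at positions 38, 113.
Rko19II cuts at 2 sites.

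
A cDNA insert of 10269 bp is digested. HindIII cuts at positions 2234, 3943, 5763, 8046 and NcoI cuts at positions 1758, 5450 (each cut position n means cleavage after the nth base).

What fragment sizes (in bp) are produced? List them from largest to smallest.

Combined cut positions (sorted): 1758, 2234, 3943, 5450, 5763, 8046.
Linear molecule, 6 cuts → 7 fragments:
  1758 − 0 = 1758 bp
  2234 − 1758 = 476 bp
  3943 − 2234 = 1709 bp
  5450 − 3943 = 1507 bp
  5763 − 5450 = 313 bp
  8046 − 5763 = 2283 bp
  10269 − 8046 = 2223 bp
Sorted largest to smallest: 2283, 2223, 1758, 1709, 1507, 476, 313 bp.

2283, 2223, 1758, 1709, 1507, 476, 313 bp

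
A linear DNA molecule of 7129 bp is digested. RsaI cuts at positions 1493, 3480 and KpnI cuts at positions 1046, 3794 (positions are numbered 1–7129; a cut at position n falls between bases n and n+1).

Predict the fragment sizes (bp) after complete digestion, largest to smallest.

3335, 1987, 1046, 447, 314 bp

Combined cut positions (sorted): 1046, 1493, 3480, 3794.
Linear molecule, 4 cuts → 5 fragments:
  1046 − 0 = 1046 bp
  1493 − 1046 = 447 bp
  3480 − 1493 = 1987 bp
  3794 − 3480 = 314 bp
  7129 − 3794 = 3335 bp
Sorted largest to smallest: 3335, 1987, 1046, 447, 314 bp.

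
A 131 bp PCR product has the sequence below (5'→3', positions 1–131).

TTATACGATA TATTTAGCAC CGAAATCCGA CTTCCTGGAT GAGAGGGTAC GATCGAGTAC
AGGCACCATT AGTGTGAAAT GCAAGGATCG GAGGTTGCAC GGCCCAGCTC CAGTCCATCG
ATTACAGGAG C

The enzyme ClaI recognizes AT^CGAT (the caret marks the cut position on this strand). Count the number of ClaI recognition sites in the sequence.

1

ATCGAT occurs starting at position 117.
ClaI cuts at 1 site.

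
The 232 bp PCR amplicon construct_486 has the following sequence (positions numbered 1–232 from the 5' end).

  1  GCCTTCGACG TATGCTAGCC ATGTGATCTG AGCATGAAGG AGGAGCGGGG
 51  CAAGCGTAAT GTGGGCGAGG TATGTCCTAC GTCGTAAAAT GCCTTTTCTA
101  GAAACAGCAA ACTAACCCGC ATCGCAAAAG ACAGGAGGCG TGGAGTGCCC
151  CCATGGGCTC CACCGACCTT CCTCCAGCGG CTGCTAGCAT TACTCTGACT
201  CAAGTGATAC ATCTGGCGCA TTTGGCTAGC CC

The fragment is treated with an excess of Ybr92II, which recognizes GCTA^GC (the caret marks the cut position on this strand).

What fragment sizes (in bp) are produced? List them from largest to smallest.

Ybr92II sites (GCTAGC) start at positions 14, 183, 225.
Ybr92II cuts after base 4 of each site, so after positions 17, 186, 228.
Linear molecule, 3 cuts → 4 fragments:
  1–17 → 17 bp
  18–186 → 169 bp
  187–228 → 42 bp
  229–232 → 4 bp
Sorted largest to smallest: 169, 42, 17, 4 bp.

169, 42, 17, 4 bp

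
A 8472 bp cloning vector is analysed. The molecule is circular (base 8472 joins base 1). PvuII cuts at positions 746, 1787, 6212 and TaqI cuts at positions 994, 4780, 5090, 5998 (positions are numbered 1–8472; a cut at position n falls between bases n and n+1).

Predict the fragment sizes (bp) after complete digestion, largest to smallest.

3006, 2993, 908, 793, 310, 248, 214 bp

Combined cut positions (sorted): 746, 994, 1787, 4780, 5090, 5998, 6212.
Circular molecule, 7 cuts → 7 fragments:
  994 − 746 = 248 bp
  1787 − 994 = 793 bp
  4780 − 1787 = 2993 bp
  5090 − 4780 = 310 bp
  5998 − 5090 = 908 bp
  6212 − 5998 = 214 bp
  wrap: 8472 − 6212 + 746 = 3006 bp
Sorted largest to smallest: 3006, 2993, 908, 793, 310, 248, 214 bp.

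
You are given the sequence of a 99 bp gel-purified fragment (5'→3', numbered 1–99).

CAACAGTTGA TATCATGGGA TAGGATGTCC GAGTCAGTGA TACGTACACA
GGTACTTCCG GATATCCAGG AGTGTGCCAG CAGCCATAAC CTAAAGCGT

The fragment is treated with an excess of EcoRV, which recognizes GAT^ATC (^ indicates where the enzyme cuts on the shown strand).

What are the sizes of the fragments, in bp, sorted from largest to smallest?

EcoRV sites (GATATC) start at positions 9, 61.
EcoRV cuts after base 3 of each site, so after positions 11, 63.
Linear molecule, 2 cuts → 3 fragments:
  1–11 → 11 bp
  12–63 → 52 bp
  64–99 → 36 bp
Sorted largest to smallest: 52, 36, 11 bp.

52, 36, 11 bp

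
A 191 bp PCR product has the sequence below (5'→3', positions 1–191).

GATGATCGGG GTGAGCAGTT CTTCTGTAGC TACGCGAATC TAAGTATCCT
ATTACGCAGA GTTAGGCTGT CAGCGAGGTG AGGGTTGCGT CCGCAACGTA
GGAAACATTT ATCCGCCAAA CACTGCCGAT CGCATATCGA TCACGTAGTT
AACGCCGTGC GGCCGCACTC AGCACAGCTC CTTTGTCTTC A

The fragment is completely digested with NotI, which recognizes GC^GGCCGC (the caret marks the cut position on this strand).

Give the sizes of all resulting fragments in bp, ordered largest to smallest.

The NotI site (GCGGCCGC) starts at position 159.
NotI cuts after base 2 of each site, so after position 160.
Linear molecule, 1 cut → 2 fragments:
  1–160 → 160 bp
  161–191 → 31 bp
Sorted largest to smallest: 160, 31 bp.

160, 31 bp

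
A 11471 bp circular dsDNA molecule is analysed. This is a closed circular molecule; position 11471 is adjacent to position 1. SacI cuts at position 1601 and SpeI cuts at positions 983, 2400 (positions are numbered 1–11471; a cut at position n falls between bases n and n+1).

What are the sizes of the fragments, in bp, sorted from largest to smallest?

10054, 799, 618 bp

Combined cut positions (sorted): 983, 1601, 2400.
Circular molecule, 3 cuts → 3 fragments:
  1601 − 983 = 618 bp
  2400 − 1601 = 799 bp
  wrap: 11471 − 2400 + 983 = 10054 bp
Sorted largest to smallest: 10054, 799, 618 bp.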